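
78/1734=13/289 = 0.04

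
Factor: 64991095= 5^1*13^1*999863^1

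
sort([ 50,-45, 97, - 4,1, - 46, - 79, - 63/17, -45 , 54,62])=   [ - 79, - 46, - 45, - 45,  -  4, - 63/17,1,50, 54,62,97] 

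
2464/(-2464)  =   - 1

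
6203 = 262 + 5941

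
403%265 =138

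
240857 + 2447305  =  2688162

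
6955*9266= 64445030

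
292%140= 12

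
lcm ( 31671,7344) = 506736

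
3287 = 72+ 3215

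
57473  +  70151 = 127624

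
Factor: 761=761^1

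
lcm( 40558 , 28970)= 202790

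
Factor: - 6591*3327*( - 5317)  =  116592542469 =3^2*13^4*409^1*1109^1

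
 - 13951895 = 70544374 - 84496269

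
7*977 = 6839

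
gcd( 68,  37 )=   1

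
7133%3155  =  823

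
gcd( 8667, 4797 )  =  9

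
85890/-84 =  - 2045/2=- 1022.50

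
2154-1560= 594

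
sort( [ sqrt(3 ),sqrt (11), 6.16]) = [sqrt( 3 ), sqrt( 11), 6.16]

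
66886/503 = 66886/503 = 132.97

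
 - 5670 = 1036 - 6706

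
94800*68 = 6446400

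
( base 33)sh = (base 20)271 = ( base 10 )941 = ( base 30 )11b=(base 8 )1655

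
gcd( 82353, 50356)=1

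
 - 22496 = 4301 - 26797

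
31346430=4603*6810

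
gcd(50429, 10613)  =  1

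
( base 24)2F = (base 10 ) 63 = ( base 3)2100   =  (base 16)3F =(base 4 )333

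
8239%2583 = 490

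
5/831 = 5/831=0.01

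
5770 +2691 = 8461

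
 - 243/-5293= 243/5293 = 0.05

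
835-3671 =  -2836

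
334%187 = 147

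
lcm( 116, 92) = 2668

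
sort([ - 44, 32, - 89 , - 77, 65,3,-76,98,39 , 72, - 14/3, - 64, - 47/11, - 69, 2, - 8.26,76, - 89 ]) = [ - 89, - 89, - 77,  -  76, - 69, - 64, - 44, -8.26,-14/3, - 47/11, 2, 3, 32,39,  65 , 72, 76, 98] 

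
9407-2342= 7065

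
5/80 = 1/16 = 0.06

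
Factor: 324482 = 2^1*19^1*8539^1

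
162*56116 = 9090792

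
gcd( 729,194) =1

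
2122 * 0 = 0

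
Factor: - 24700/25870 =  - 190/199 = - 2^1* 5^1*19^1*199^( - 1)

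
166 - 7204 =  - 7038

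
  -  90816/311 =-90816/311 = -  292.01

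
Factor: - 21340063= - 21340063^1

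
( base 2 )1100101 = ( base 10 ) 101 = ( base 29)3e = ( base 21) 4h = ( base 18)5B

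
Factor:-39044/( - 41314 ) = 86/91 = 2^1* 7^( - 1 )*13^(-1 )*43^1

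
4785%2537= 2248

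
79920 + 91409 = 171329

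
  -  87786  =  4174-91960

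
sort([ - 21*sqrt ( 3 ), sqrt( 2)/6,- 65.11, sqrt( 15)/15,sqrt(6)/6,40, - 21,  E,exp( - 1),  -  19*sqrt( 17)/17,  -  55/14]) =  [ - 65.11 ,-21 *sqrt( 3), - 21, - 19*sqrt (17)/17, - 55/14,sqrt(2)/6,sqrt(15) /15,exp (-1) , sqrt( 6)/6, E,  40] 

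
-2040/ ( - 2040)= 1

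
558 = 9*62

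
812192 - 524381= 287811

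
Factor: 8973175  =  5^2 * 151^1  *  2377^1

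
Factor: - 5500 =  - 2^2*5^3*11^1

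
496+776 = 1272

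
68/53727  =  68/53727 = 0.00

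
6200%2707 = 786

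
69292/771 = 89+673/771=89.87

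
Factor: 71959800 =2^3*3^1*5^2*11^1* 10903^1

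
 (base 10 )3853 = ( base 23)76c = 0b111100001101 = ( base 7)14143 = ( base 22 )7l3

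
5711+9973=15684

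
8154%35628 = 8154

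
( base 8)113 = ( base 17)47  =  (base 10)75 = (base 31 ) 2D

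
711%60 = 51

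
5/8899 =5/8899 = 0.00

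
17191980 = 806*21330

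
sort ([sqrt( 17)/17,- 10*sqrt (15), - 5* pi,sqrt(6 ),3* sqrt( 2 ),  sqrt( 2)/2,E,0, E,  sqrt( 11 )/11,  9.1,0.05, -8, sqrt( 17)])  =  [ - 10*sqrt( 15 ), - 5*pi , - 8  ,  0, 0.05,  sqrt(17)/17,sqrt( 11 )/11, sqrt(2)/2,sqrt ( 6), E,  E, sqrt( 17 ),3*sqrt( 2), 9.1]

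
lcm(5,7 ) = 35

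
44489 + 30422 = 74911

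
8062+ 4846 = 12908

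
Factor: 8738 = 2^1 * 17^1  *257^1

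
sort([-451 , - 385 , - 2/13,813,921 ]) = [ - 451,-385,- 2/13, 813,  921]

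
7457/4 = 1864 + 1/4  =  1864.25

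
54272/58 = 27136/29 =935.72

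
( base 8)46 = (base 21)1h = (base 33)15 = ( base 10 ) 38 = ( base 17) 24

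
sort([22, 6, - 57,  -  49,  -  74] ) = [- 74, - 57,- 49,6,22]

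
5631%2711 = 209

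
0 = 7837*0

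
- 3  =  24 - 27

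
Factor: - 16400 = - 2^4*5^2*41^1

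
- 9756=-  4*2439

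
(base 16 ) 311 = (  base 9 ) 1062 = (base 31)PA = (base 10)785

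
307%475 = 307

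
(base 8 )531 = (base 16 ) 159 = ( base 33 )AF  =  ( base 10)345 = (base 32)AP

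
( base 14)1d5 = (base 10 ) 383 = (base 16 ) 17f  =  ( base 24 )fn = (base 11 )319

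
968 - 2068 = - 1100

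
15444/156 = 99  =  99.00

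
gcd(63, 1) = 1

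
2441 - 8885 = -6444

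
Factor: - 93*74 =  - 6882 = -  2^1*3^1*31^1*37^1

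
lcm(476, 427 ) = 29036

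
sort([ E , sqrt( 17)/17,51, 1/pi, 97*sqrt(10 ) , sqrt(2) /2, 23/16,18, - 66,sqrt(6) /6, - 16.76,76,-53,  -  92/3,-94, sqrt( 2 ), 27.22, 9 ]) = [ - 94,-66, - 53,-92/3, - 16.76,sqrt(17) /17, 1/pi, sqrt(6 )/6, sqrt(2 ) /2, sqrt (2 ),23/16, E, 9,18, 27.22,  51 , 76, 97*sqrt(10 )]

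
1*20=20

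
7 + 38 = 45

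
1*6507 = 6507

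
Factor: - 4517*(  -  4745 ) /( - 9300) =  - 2^(  -  2)*3^(-1) * 5^( - 1)*13^1*31^(  -  1) * 73^1*4517^1 = - 4286633/1860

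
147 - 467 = -320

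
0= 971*0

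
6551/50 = 131  +  1/50 = 131.02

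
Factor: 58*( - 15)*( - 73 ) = 63510   =  2^1  *  3^1*5^1*29^1*73^1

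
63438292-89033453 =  -25595161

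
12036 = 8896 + 3140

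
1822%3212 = 1822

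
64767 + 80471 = 145238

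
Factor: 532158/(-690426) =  - 3^( - 1) * 317^( - 1)*733^1 = -  733/951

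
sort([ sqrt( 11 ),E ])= [E , sqrt ( 11) ]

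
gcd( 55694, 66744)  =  2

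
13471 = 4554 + 8917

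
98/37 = 2 + 24/37=2.65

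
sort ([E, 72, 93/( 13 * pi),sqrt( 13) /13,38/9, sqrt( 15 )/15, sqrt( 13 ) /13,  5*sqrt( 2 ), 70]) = [sqrt (15) /15, sqrt( 13) /13,sqrt( 13)/13, 93/( 13 * pi ), E,38/9, 5*sqrt(2 ), 70,72 ]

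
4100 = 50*82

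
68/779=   68/779 = 0.09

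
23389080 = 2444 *9570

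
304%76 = 0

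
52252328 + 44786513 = 97038841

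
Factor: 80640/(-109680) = -336/457 = - 2^4*3^1*7^1*457^( - 1 ) 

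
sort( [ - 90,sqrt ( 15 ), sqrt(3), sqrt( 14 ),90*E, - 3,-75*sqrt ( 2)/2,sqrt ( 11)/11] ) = [ -90, - 75*sqrt ( 2)/2 , - 3,sqrt( 11)/11 , sqrt ( 3), sqrt(14 ) , sqrt( 15), 90*E]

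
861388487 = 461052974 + 400335513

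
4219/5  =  843 + 4/5 = 843.80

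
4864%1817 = 1230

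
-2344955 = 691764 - 3036719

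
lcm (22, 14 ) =154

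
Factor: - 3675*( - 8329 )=30609075 = 3^1*5^2*7^2*8329^1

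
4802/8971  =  4802/8971 = 0.54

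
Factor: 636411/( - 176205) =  - 5^( - 1)*17^ ( - 1 )*307^1=- 307/85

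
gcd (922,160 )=2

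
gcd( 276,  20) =4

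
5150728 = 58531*88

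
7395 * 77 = 569415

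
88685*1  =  88685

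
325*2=650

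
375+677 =1052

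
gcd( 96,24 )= 24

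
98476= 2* 49238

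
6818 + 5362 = 12180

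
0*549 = 0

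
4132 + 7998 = 12130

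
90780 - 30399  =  60381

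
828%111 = 51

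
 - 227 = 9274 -9501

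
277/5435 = 277/5435= 0.05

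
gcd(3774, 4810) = 74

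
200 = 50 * 4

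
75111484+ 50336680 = 125448164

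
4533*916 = 4152228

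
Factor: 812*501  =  406812 = 2^2*3^1*7^1*29^1*167^1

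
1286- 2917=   -1631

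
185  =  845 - 660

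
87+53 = 140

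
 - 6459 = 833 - 7292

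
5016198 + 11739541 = 16755739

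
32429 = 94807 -62378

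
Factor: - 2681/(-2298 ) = 7/6=2^(  -  1 )*3^( - 1)*7^1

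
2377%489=421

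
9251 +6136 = 15387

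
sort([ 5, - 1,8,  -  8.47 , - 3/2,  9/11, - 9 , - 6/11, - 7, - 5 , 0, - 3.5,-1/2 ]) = [  -  9, - 8.47, - 7,-5, - 3.5, -3/2,  -  1, - 6/11, - 1/2 , 0, 9/11,5, 8]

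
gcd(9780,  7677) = 3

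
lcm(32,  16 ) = 32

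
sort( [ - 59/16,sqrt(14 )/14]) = [-59/16,sqrt (14)/14]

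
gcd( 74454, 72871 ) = 1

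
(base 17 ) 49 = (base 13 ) 5c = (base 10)77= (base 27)2n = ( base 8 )115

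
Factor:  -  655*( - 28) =18340 = 2^2*5^1*7^1*131^1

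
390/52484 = 195/26242  =  0.01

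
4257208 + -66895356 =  - 62638148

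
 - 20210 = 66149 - 86359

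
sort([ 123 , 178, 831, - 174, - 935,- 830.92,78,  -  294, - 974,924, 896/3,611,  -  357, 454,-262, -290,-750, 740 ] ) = [ - 974, - 935,- 830.92, - 750, - 357, - 294, - 290, - 262, - 174, 78, 123, 178,896/3, 454,611 , 740,831, 924] 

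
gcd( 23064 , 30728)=8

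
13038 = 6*2173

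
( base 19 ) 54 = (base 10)99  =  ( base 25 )3o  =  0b1100011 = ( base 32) 33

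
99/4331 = 99/4331 =0.02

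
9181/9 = 1020 + 1/9=1020.11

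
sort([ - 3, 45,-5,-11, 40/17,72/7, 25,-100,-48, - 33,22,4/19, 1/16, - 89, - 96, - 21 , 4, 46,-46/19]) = [ - 100, - 96,  -  89, - 48,- 33, - 21, - 11,-5,  -  3,-46/19, 1/16, 4/19, 40/17, 4 , 72/7, 22, 25, 45 , 46] 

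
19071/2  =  19071/2  =  9535.50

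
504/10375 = 504/10375 = 0.05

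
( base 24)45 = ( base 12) 85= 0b1100101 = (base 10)101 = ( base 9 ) 122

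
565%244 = 77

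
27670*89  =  2462630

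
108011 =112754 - 4743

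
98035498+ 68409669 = 166445167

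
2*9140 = 18280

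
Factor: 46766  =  2^1*67^1*349^1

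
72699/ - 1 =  - 72699/1 =- 72699.00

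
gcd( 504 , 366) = 6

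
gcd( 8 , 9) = 1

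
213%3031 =213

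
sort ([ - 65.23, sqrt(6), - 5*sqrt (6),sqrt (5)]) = [ - 65.23, - 5*sqrt (6), sqrt(5 ) , sqrt(6)]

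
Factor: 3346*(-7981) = -2^1 * 7^1 * 23^1*239^1*347^1 = -26704426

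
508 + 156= 664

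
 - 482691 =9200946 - 9683637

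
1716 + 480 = 2196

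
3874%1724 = 426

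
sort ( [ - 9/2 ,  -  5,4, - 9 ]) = [-9 , - 5,-9/2, 4] 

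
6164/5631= 1  +  533/5631 = 1.09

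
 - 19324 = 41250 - 60574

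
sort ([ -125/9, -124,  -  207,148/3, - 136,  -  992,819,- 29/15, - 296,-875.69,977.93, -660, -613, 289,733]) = [ - 992, - 875.69, - 660, - 613,-296,-207,-136,-124,-125/9, - 29/15, 148/3, 289, 733, 819,977.93]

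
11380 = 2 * 5690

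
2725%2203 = 522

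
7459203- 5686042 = 1773161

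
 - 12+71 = 59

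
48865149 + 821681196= 870546345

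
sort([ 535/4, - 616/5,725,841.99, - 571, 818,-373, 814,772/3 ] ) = [ - 571,-373, - 616/5,  535/4,  772/3, 725,814,818, 841.99]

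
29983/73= 410 + 53/73=410.73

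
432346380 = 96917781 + 335428599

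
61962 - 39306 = 22656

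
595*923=549185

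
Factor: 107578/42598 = 149/59 = 59^(-1)*149^1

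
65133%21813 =21507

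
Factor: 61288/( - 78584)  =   - 11^(-1)*19^ ( - 1)*163^1 = - 163/209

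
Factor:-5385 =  - 3^1*5^1*359^1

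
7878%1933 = 146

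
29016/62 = 468 = 468.00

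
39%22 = 17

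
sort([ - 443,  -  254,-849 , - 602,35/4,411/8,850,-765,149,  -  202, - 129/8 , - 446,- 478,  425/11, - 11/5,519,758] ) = [ - 849, - 765, - 602, - 478 , - 446, -443,-254, - 202, - 129/8, - 11/5,35/4,425/11,411/8,149, 519, 758, 850 ] 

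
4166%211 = 157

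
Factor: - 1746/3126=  - 3^1*97^1*521^( - 1 )= -291/521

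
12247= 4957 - -7290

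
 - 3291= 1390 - 4681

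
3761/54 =69 + 35/54 =69.65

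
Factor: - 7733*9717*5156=-387429888516 = - 2^2*3^1 * 11^1* 19^1*37^1*41^1*79^1*1289^1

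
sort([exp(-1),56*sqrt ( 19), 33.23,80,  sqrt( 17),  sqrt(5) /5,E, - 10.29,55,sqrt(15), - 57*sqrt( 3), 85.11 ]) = [ - 57 * sqrt( 3 ), - 10.29,exp( - 1) , sqrt(5 ) /5, E,sqrt( 15),sqrt(17),33.23,55, 80,  85.11 , 56 * sqrt( 19)] 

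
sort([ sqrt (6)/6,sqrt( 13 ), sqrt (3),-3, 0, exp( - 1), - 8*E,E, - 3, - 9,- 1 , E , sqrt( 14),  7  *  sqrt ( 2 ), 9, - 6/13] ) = [ - 8*E,-9 , - 3, - 3 ,  -  1, - 6/13, 0,exp( -1), sqrt( 6)/6,  sqrt(3), E,E , sqrt( 13 ) , sqrt(14) , 9, 7*sqrt (2)] 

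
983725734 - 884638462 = 99087272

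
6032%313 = 85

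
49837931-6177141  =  43660790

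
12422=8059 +4363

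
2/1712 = 1/856 = 0.00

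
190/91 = 2 + 8/91 = 2.09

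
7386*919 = 6787734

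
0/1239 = 0 = 0.00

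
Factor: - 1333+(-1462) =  - 2795 = - 5^1*13^1*43^1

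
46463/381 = 46463/381 = 121.95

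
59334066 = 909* 65274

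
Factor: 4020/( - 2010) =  - 2^1 = - 2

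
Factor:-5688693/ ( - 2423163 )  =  111543/47513 = 3^1 * 37181^1*47513^( - 1)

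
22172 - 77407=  -55235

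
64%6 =4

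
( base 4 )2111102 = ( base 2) 10010101010010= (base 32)9AI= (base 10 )9554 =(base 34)890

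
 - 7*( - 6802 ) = 47614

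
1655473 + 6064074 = 7719547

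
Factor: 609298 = 2^1*67^1*4547^1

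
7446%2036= 1338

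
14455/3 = 4818 +1/3 = 4818.33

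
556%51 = 46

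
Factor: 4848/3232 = 2^( - 1)*3^1 = 3/2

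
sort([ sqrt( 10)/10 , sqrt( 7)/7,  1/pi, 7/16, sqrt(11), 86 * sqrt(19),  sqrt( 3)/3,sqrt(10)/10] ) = [ sqrt( 10)/10 , sqrt( 10 ) /10, 1/pi, sqrt(7 ) /7,7/16,sqrt( 3)/3,sqrt( 11),86*sqrt(19)]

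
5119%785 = 409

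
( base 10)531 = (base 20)16b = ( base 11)443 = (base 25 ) L6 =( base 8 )1023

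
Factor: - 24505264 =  - 2^4*7^1*218797^1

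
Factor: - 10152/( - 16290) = 564/905 =2^2*3^1  *  5^(  -  1 ) * 47^1*181^(-1) 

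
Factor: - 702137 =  - 702137^1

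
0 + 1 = 1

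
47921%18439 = 11043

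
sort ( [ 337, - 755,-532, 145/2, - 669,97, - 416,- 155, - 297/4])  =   [ - 755  , - 669,  -  532, - 416, - 155, - 297/4,145/2,  97, 337]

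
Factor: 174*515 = 89610 =2^1*3^1*5^1 * 29^1 * 103^1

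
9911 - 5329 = 4582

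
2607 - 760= 1847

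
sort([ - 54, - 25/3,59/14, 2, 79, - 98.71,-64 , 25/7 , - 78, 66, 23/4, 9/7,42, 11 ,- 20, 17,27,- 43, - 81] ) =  [ - 98.71, - 81, - 78, - 64,-54,  -  43,-20,-25/3, 9/7,2,25/7, 59/14, 23/4, 11,17,27, 42, 66, 79] 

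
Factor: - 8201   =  -59^1*139^1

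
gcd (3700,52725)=925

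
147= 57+90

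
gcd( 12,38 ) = 2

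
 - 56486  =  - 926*61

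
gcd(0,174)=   174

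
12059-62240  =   - 50181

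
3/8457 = 1/2819 = 0.00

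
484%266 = 218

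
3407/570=5+557/570 = 5.98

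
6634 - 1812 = 4822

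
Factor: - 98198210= - 2^1*5^1*11^1*499^1*1789^1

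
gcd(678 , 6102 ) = 678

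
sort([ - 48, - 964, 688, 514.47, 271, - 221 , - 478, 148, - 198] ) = [-964, - 478,  -  221, - 198, - 48, 148, 271,514.47,688 ]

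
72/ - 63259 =  -  1+63187/63259 = -0.00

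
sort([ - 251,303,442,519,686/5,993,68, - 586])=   [ - 586, - 251,68, 686/5,303,442, 519, 993 ] 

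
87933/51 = 1724 + 3/17 = 1724.18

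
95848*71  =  6805208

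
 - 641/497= -2 + 353/497= -1.29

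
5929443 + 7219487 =13148930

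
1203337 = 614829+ 588508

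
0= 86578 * 0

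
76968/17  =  4527  +  9/17  =  4527.53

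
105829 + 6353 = 112182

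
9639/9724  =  567/572 = 0.99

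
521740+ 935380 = 1457120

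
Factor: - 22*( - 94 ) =2068 = 2^2*11^1*47^1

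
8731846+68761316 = 77493162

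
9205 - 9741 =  - 536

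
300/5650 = 6/113 = 0.05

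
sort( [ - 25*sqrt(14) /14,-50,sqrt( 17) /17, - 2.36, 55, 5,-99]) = [ - 99, - 50, - 25*sqrt(14) /14, - 2.36,sqrt( 17)/17, 5, 55 ] 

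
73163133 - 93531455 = -20368322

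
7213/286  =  25  +  63/286 = 25.22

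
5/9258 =5/9258 = 0.00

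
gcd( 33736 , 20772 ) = 4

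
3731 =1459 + 2272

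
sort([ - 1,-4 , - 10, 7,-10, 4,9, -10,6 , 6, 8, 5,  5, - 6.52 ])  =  [-10 , - 10, - 10, - 6.52, - 4, -1,  4, 5, 5, 6, 6, 7 , 8, 9 ]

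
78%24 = 6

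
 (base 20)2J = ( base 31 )1S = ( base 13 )47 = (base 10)59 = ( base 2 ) 111011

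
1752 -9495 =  - 7743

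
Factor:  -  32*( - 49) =2^5*7^2 =1568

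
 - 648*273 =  - 176904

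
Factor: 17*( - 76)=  - 2^2*17^1 *19^1  =  - 1292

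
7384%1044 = 76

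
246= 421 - 175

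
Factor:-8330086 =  - 2^1*4165043^1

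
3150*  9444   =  29748600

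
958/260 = 479/130 = 3.68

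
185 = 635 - 450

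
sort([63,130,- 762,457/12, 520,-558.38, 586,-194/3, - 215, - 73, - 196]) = [ -762,-558.38, - 215,-196, - 73, - 194/3, 457/12, 63, 130, 520,586]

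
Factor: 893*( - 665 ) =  - 5^1*7^1*19^2*47^1  =  - 593845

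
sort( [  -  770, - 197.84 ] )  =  [ - 770,-197.84]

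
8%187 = 8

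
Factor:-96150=-2^1 * 3^1 * 5^2 *641^1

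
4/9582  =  2/4791  =  0.00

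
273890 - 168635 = 105255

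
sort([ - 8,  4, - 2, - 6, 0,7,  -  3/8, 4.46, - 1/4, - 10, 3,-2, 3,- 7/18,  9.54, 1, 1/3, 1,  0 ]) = [ - 10, - 8, - 6,  -  2, - 2, - 7/18, - 3/8, - 1/4, 0,0,  1/3,1, 1 , 3, 3 , 4,4.46, 7, 9.54 ] 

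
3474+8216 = 11690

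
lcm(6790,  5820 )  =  40740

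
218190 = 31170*7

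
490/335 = 1  +  31/67 =1.46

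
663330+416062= 1079392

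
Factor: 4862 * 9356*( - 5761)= -262061391592 = - 2^3*7^1*11^1*13^1 * 17^1*823^1*  2339^1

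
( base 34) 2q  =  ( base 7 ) 163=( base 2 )1011110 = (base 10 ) 94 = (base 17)59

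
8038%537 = 520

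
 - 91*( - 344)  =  31304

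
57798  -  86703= - 28905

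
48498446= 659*73594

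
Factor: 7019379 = 3^4*19^1*4561^1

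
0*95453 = 0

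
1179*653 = 769887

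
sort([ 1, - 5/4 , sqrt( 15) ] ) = [-5/4,  1,  sqrt( 15 ) ] 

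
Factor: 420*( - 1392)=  - 2^6*3^2*5^1*7^1*29^1 = - 584640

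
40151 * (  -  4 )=-160604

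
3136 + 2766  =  5902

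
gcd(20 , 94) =2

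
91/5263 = 91/5263 = 0.02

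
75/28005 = 5/1867 = 0.00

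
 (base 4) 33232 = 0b1111101110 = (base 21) 25j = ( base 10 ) 1006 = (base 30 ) 13g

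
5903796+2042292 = 7946088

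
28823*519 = 14959137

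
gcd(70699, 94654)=1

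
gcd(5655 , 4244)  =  1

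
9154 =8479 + 675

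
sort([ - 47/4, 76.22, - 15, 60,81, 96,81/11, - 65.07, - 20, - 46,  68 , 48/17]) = [ - 65.07, - 46, - 20, - 15, - 47/4, 48/17, 81/11,60, 68, 76.22,81,96]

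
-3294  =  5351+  - 8645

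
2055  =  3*685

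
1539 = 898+641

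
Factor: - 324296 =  - 2^3*7^1*5791^1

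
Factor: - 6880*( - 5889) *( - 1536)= - 62233067520 = - 2^14*3^2* 5^1*13^1 * 43^1*151^1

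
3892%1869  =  154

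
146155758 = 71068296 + 75087462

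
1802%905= 897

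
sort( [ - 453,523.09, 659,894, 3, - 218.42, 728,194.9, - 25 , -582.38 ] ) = [ - 582.38, - 453, - 218.42, - 25,3,194.9, 523.09,659 , 728,894 ] 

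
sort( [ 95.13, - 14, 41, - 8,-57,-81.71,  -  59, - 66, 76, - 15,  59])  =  [- 81.71, - 66,-59, - 57, - 15, - 14, - 8, 41, 59, 76,95.13]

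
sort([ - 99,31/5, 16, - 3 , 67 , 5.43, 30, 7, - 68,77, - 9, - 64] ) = [ -99 , - 68 , - 64, - 9, - 3,5.43, 31/5,7 , 16,30 , 67, 77]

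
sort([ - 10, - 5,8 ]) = [ - 10,-5, 8] 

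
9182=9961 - 779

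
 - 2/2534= - 1/1267  =  - 0.00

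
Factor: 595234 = 2^1*297617^1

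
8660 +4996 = 13656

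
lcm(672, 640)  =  13440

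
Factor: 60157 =43^1 * 1399^1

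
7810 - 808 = 7002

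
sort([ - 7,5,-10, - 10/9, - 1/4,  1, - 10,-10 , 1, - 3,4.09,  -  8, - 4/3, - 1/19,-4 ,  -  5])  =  [-10,-10, - 10,-8,-7, - 5,-4,-3, - 4/3,-10/9, - 1/4, - 1/19 , 1 , 1,  4.09,5]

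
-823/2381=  - 823/2381 = - 0.35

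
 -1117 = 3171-4288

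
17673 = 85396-67723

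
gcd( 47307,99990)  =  3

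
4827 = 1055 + 3772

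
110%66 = 44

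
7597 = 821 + 6776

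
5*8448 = 42240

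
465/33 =14 + 1/11 = 14.09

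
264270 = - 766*( - 345 ) 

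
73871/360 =73871/360 = 205.20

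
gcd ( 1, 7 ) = 1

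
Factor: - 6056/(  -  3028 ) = 2^1=2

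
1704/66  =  25 + 9/11 =25.82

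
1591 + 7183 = 8774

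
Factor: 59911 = 181^1*331^1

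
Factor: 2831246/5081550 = 1415623/2540775 = 3^(-1)*5^( - 2 ) * 11^1*19^( - 1 )*1783^( - 1 )*128693^1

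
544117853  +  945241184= 1489359037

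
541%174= 19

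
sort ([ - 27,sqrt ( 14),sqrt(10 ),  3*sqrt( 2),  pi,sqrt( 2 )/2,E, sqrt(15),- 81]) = [ - 81, - 27, sqrt(2 ) /2,  E , pi, sqrt(10),sqrt( 14), sqrt( 15),3*sqrt(2 ) ]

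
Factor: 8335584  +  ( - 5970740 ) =2^2*311^1*1901^1= 2364844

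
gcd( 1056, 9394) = 22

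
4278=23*186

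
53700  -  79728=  - 26028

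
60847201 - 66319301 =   -  5472100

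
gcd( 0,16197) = 16197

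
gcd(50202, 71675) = 1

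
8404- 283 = 8121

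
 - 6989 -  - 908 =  - 6081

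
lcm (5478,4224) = 350592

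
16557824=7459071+9098753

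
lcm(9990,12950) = 349650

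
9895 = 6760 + 3135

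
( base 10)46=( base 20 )26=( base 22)22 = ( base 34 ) 1C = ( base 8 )56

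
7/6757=7/6757= 0.00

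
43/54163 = 43/54163 = 0.00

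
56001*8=448008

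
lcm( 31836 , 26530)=159180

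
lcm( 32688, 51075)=817200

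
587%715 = 587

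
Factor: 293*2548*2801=2^2*7^2*13^1 * 293^1*2801^1= 2091125764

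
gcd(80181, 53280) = 9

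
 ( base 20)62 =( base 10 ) 122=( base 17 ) 73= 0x7a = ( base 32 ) 3Q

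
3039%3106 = 3039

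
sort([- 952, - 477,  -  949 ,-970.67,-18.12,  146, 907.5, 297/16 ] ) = [-970.67, - 952, - 949  , - 477, - 18.12,297/16, 146,907.5] 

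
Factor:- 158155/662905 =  - 47^1*197^( - 1) = - 47/197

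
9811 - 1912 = 7899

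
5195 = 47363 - 42168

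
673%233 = 207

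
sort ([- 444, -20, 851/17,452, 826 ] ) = [ - 444, - 20,851/17,452, 826]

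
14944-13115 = 1829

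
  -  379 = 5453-5832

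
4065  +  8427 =12492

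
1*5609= 5609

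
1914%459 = 78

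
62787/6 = 20929/2 = 10464.50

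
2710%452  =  450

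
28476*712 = 20274912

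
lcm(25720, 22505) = 180040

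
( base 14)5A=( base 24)38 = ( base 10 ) 80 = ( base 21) 3H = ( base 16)50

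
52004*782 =40667128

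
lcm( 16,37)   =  592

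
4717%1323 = 748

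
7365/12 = 613 + 3/4=613.75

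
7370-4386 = 2984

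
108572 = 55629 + 52943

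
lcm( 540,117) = 7020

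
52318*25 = 1307950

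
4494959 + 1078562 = 5573521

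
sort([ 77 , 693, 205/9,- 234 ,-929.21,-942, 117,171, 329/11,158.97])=[ - 942, - 929.21 ,-234,  205/9,329/11, 77, 117,158.97, 171 , 693 ] 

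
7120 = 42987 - 35867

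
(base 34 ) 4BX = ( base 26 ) 7bd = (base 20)cbb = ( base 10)5031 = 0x13A7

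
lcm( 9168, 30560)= 91680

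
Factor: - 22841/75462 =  - 2^( - 1 )*3^(-1 )*7^1*13^1*251^1*12577^( - 1)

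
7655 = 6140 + 1515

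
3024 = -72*( - 42 )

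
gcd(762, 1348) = 2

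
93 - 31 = 62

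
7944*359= 2851896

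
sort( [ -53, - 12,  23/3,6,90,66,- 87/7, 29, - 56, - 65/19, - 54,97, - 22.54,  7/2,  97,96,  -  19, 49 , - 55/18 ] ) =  [ - 56, -54, - 53,-22.54,-19, - 87/7, - 12, - 65/19,-55/18, 7/2, 6,23/3,29, 49,66, 90,96 , 97, 97]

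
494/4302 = 247/2151=0.11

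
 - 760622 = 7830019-8590641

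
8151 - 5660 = 2491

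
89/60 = 1 + 29/60 = 1.48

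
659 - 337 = 322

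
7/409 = 7/409 = 0.02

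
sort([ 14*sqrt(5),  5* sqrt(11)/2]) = [ 5*sqrt(11 )/2,14*sqrt(5) ]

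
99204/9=33068/3  =  11022.67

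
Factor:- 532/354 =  - 2^1*3^ (-1) * 7^1*19^1 * 59^( - 1 )= - 266/177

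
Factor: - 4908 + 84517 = 79609^1 = 79609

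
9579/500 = 9579/500= 19.16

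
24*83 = 1992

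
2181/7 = 311 + 4/7 = 311.57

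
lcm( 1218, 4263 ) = 8526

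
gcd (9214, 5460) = 2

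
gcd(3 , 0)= 3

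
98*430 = 42140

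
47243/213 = 47243/213 = 221.80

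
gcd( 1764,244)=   4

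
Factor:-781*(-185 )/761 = 144485/761 = 5^1*11^1*37^1*71^1*761^( - 1 )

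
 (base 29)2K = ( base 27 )2O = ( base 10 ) 78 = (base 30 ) 2i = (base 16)4e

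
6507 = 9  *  723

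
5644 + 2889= 8533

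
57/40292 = 57/40292 = 0.00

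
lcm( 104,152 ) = 1976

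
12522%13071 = 12522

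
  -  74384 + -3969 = - 78353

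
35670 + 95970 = 131640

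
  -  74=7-81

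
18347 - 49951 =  - 31604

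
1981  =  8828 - 6847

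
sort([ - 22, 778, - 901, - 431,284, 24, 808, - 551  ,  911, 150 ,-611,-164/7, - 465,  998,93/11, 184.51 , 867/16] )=[ - 901, - 611, - 551, - 465,  -  431, - 164/7,-22,  93/11,24, 867/16, 150, 184.51, 284, 778,808,911,998]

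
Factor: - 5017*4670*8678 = -2^2*5^1*29^1 * 173^1*467^1*4339^1 = - 203320246420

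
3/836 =3/836=   0.00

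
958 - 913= 45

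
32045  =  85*377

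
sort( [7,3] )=[3  ,  7] 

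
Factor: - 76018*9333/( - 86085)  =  78830666/9565 = 2^1*5^ ( - 1)*17^1*61^1*191^1 *199^1*1913^(-1 ) 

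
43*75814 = 3260002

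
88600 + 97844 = 186444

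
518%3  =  2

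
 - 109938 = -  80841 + - 29097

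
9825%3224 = 153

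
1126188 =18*62566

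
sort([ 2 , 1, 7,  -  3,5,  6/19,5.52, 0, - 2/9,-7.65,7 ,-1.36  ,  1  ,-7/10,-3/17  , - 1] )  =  [-7.65,-3, - 1.36, - 1,-7/10, - 2/9,-3/17,0 , 6/19,1,1,2,5, 5.52,7  ,  7 ] 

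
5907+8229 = 14136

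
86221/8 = 86221/8 = 10777.62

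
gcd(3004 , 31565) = 1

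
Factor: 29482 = 2^1  *14741^1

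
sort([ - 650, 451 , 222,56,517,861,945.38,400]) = [-650,56,  222,400 , 451, 517,861 , 945.38]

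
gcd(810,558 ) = 18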